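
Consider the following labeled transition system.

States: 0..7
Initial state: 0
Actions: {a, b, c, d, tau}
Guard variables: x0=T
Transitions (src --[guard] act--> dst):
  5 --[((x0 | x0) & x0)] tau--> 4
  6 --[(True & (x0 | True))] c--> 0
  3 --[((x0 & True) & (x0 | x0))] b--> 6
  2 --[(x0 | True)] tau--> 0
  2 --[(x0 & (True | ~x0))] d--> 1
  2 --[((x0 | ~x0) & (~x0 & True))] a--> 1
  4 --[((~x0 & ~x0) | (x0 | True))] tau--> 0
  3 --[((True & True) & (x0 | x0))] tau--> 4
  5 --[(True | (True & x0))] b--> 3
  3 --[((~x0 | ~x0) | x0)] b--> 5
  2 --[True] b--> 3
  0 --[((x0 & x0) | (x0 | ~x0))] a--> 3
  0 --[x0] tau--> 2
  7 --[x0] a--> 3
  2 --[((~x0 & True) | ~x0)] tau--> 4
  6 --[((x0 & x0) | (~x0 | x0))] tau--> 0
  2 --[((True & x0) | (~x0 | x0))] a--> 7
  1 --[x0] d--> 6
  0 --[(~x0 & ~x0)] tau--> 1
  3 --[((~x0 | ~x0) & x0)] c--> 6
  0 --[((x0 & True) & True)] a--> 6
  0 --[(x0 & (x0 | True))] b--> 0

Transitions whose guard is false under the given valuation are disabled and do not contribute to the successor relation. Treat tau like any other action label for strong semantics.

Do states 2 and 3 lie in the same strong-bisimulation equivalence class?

Compute ~ classes (split until stable):
  round 0: {{0,1,2,3,4,5,6,7}}
  round 1: {{0},{1},{2},{3,5},{4},{6},{7}}
  round 2: {{0},{1},{2},{3},{4},{5},{6},{7}}
Fixed point at round 3; 8 class(es).
2∈{2}, 3∈{3}

Answer: NOT BISIMILAR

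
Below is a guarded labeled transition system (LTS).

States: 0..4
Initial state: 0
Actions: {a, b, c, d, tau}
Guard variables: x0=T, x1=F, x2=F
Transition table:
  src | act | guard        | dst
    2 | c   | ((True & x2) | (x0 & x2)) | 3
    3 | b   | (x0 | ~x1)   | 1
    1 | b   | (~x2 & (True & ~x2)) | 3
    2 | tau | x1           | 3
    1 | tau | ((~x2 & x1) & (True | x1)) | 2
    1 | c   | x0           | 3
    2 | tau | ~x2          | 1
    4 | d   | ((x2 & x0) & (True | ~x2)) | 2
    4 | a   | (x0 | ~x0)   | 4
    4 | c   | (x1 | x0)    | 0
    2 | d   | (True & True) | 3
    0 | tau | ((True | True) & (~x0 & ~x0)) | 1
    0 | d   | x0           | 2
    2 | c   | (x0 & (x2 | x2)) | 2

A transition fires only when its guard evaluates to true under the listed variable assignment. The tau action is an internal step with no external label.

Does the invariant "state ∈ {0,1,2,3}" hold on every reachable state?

Answer: INVARIANT HOLDS

Analysis:
Allowed set {0,1,2,3}
Reachable = {0,1,2,3}
  0: ✓
  1: ✓
  2: ✓
  3: ✓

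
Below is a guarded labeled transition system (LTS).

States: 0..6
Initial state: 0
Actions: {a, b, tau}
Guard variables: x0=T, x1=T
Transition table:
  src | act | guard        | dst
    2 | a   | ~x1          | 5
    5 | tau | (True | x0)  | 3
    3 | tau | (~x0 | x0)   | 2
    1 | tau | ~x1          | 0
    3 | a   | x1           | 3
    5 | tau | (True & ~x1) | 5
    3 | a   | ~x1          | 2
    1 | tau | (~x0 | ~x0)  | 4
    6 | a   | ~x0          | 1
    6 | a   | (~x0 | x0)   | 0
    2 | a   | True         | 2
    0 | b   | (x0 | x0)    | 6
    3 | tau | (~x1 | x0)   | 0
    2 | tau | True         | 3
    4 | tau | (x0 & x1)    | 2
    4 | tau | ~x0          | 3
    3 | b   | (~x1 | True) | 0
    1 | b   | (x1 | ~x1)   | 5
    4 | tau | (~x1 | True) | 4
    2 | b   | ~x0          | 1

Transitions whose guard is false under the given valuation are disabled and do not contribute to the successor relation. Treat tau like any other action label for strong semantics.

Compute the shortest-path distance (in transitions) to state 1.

Layered search for 1:
  Layer 0: {0}
  Layer 1: {6}
1 never appears.

Answer: UNREACHABLE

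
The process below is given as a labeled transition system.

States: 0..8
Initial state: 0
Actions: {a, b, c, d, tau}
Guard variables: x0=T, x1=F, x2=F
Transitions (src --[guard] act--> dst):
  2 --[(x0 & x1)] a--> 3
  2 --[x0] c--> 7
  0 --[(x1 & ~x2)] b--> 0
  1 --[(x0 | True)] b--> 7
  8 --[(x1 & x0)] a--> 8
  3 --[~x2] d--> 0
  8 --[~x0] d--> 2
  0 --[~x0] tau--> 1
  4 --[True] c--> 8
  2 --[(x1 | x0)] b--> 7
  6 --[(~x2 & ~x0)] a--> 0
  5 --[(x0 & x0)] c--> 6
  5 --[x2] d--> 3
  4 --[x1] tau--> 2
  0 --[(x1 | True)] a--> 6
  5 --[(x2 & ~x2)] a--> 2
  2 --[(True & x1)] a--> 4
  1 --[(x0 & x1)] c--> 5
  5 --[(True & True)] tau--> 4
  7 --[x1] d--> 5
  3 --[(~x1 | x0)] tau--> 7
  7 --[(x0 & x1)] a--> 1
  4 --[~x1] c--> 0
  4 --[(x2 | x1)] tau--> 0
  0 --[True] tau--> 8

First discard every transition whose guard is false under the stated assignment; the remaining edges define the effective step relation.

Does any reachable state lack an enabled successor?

Answer: DEADLOCK at state 6

Analysis:
R = {0,6,8}
  0: a→6  tau→8  [deg 2]
  6: ∅  [no exit]
  8: ∅  [no exit]
Path to 6: a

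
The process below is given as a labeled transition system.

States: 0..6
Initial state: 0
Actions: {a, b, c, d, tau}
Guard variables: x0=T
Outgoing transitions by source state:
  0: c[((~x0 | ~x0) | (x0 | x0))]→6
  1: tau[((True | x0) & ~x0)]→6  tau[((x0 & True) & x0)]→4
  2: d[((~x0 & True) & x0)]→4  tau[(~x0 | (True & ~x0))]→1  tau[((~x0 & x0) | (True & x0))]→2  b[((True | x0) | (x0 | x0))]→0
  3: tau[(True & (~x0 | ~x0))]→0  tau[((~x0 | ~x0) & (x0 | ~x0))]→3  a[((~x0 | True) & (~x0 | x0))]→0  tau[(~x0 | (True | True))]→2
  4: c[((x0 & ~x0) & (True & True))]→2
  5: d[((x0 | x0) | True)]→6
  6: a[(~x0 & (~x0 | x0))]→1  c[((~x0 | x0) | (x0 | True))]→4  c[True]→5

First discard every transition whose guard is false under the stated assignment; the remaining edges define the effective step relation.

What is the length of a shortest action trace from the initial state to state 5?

Answer: 2

Trace:
BFS to 5:
  L0 = {0}
  L1 = {6}
  L2 = {4,5}
5 enters at depth 2; path c·c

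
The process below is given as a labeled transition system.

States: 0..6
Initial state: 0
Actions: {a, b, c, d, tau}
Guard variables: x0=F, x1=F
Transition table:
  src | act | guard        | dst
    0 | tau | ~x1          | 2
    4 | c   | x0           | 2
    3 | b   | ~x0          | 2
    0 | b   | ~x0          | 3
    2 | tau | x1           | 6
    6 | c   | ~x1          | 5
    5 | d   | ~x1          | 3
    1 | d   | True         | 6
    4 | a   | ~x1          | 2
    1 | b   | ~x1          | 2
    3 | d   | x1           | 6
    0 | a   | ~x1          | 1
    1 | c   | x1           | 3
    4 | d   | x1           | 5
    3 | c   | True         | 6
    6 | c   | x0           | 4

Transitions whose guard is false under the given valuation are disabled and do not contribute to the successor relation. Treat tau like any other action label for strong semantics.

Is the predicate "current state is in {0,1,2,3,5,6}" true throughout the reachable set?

Answer: INVARIANT HOLDS

Analysis:
Safe = {0,1,2,3,5,6}
Reach set: {0,1,2,3,5,6}
  0: ok
  1: ok
  2: ok
  3: ok
  5: ok
  6: ok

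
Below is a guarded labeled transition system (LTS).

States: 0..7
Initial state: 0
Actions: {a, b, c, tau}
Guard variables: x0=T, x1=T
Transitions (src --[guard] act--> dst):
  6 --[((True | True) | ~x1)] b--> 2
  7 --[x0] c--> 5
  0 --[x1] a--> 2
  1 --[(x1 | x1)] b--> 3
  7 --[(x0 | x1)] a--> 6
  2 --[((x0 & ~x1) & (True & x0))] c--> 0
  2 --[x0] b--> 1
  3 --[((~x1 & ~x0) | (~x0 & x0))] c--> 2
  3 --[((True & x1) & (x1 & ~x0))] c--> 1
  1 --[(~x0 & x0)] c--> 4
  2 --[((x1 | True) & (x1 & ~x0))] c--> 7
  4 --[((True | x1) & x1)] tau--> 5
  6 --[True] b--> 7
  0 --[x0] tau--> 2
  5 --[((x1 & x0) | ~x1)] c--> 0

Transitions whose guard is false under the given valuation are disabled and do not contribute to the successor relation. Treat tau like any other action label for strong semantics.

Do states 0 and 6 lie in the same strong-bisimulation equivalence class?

Compute ~ classes (split until stable):
  P[0] = {{0,1,2,3,4,5,6,7}}
  P[1] = {{0},{1,2,6},{3},{4},{5},{7}}
  P[2] = {{0},{1},{2},{3},{4},{5},{6},{7}}
Fixed point at round 3; 8 class(es).
[0]={0}  [6]={6}

Answer: NOT BISIMILAR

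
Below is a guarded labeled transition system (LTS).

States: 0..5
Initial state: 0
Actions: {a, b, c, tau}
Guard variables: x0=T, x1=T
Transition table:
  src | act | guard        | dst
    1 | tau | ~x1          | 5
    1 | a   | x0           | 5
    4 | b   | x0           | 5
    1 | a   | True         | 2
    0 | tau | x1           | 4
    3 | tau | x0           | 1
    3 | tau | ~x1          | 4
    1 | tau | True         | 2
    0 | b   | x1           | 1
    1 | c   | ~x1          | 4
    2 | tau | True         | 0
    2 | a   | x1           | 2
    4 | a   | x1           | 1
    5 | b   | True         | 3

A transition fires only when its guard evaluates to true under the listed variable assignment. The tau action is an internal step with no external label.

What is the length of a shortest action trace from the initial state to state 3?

Breadth-first toward 3:
  depth 0: {0}
  depth 1: {1,4}
  depth 2: {2,5}
  depth 3: {3}
depth(3)=3, e.g. b·a·b

Answer: 3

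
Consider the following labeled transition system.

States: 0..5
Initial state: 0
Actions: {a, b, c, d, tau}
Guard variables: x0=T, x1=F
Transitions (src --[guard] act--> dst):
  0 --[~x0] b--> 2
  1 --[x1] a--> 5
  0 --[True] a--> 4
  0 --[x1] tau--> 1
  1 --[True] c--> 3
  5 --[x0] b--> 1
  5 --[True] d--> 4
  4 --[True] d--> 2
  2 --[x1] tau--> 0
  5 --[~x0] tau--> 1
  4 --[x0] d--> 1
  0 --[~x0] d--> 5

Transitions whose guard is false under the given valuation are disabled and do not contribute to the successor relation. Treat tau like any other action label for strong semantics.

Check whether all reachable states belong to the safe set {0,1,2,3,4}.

Allowed set {0,1,2,3,4}
R = {0,1,2,3,4}
  0: ok
  1: ok
  2: ok
  3: ok
  4: ok

Answer: INVARIANT HOLDS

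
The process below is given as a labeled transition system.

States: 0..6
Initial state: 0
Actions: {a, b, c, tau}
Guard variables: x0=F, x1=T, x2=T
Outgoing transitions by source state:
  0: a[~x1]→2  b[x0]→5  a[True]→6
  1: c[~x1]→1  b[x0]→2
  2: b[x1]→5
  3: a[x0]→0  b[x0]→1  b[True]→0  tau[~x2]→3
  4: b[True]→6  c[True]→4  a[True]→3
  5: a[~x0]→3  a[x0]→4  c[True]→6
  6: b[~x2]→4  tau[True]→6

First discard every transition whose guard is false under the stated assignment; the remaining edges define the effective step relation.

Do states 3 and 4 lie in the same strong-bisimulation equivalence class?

Refine partition for ~:
  round 0: {{0,1,2,3,4,5,6}}
  round 1: {{0},{1},{2,3},{4},{5},{6}}
  round 2: {{0},{1},{2},{3},{4},{5},{6}}
7 equivalence class(es) (converged in 3)
[3]={3}  [4]={4}

Answer: NOT BISIMILAR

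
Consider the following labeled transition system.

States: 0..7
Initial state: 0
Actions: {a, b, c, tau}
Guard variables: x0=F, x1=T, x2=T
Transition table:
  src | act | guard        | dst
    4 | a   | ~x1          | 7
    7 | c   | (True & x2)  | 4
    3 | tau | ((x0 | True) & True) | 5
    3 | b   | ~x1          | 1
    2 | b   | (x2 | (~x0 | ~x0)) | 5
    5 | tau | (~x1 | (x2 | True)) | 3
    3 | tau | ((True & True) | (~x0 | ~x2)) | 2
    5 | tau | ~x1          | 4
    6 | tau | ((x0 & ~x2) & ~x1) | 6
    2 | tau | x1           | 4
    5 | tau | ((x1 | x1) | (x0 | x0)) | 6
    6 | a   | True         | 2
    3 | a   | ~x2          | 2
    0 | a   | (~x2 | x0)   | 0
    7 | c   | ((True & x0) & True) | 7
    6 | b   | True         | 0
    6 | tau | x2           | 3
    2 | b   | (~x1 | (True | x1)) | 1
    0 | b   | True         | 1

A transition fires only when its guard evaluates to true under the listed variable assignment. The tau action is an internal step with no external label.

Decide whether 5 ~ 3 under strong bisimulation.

Bisimulation quotient by refinement:
  round 0: {{0,1,2,3,4,5,6,7}}
  round 1: {{0},{1,4},{2},{3,5},{6},{7}}
  round 2: {{0},{1,4},{2},{3},{5},{6},{7}}
7 equivalence class(es) (converged in 3)
class of 5: {5}; class of 3: {3}

Answer: NOT BISIMILAR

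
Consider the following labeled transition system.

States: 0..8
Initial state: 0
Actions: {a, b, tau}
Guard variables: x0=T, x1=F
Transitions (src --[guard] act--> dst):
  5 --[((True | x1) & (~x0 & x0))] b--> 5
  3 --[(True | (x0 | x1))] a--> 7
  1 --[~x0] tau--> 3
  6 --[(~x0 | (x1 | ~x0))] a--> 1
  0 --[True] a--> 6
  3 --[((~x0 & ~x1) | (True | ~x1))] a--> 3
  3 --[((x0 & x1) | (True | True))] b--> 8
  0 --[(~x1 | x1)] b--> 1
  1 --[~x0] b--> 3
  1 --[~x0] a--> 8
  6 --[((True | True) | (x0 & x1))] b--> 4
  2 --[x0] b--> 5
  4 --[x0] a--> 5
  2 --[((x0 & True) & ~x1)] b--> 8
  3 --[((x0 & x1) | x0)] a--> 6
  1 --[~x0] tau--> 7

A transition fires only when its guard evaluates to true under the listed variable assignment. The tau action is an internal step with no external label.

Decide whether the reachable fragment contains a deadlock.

Answer: DEADLOCK at state 1

Trace:
Reachable = {0,1,4,5,6}
  0: a→6  b→1  [2 out]
  1: ∅  [no exit]
  4: a→5  [1 out]
  5: ∅  [no exit]
  6: b→4  [1 out]
trace reaching 1: b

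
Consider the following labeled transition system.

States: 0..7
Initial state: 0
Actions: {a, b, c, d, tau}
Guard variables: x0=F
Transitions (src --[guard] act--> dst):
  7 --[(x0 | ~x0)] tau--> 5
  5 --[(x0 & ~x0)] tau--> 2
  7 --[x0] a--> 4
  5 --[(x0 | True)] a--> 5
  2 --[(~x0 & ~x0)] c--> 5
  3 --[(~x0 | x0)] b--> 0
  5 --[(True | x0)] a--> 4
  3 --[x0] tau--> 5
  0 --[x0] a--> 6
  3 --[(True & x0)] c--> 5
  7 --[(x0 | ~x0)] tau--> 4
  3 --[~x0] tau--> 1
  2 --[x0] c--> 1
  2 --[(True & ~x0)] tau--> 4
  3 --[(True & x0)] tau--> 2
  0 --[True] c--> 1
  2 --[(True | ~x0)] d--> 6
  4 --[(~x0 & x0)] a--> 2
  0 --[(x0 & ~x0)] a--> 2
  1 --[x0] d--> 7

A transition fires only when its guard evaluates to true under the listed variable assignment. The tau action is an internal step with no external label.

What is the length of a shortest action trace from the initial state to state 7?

Answer: UNREACHABLE

Working:
Layered search for 7:
  L0 = {0}
  L1 = {1}
7 never appears.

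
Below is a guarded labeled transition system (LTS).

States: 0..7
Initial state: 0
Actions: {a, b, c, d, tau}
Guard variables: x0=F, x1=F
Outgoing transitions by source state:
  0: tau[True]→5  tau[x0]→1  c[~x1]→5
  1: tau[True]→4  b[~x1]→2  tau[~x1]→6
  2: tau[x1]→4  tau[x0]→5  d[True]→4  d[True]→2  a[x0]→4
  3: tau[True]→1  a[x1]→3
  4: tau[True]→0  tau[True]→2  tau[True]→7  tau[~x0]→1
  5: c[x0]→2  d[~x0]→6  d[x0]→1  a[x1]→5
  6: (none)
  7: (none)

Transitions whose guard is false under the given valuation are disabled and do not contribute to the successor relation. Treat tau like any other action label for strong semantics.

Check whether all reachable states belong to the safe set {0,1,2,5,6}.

Allowed set {0,1,2,5,6}
Reach set: {0,5,6}
  0: ok
  5: ok
  6: ok

Answer: INVARIANT HOLDS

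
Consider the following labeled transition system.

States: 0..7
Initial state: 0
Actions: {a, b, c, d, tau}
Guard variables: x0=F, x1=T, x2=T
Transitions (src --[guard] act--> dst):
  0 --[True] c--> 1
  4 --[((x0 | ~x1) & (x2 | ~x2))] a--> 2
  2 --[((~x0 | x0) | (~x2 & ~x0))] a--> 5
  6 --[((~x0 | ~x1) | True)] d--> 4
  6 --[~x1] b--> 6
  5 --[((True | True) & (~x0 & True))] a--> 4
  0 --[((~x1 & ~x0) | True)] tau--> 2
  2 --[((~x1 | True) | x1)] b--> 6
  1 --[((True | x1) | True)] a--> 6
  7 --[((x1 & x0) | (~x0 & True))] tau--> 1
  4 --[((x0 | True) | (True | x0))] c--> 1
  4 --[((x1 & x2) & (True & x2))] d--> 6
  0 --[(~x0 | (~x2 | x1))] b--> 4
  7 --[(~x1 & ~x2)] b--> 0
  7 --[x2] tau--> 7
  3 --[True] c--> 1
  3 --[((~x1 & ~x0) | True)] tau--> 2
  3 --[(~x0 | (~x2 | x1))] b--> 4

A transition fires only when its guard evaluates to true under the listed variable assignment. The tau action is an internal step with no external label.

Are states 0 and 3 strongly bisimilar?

Answer: BISIMILAR

Analysis:
Bisimulation quotient by refinement:
  π0 = {{0,1,2,3,4,5,6,7}}
  π1 = {{0,3},{1,5},{2},{4},{6},{7}}
  π2 = {{0,3},{1},{2},{4},{5},{6},{7}}
7 equivalence class(es) (converged in 3)
[0]={0,3}  [3]={0,3}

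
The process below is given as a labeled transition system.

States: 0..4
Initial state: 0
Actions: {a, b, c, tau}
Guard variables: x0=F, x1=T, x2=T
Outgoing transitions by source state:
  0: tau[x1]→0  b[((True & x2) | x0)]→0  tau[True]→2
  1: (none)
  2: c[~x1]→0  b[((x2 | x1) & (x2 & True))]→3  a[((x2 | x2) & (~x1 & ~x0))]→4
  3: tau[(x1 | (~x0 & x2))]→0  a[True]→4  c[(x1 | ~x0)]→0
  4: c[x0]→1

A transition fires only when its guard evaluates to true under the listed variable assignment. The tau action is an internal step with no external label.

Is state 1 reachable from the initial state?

7 transition(s) survive guard evaluation.
depth 0: {0}
depth 1: {2}  cumulative {0,2}
depth 2: {3}  cumulative {0,2,3}
depth 3: {4}  cumulative {0,2,3,4}
R = {0,2,3,4}

Answer: UNREACHABLE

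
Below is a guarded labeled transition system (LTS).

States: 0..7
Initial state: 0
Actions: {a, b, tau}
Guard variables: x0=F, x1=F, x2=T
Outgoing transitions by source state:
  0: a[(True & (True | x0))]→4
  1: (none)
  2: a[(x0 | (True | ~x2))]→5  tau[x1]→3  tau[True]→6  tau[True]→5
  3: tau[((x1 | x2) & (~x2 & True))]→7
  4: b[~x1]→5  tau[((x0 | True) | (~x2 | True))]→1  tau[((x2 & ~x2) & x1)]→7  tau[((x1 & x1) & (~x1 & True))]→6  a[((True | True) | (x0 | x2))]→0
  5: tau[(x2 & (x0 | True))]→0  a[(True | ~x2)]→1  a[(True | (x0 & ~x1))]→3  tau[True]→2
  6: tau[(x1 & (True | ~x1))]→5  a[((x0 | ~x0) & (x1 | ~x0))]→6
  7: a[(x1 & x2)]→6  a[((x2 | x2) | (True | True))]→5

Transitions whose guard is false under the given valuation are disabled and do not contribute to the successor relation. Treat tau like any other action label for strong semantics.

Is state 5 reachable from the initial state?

Guard filter leaves 13 enabled edge(s).
depth 0: {0}
depth 1: {4}  cumulative {0,4}
depth 2: {1,5}  cumulative {0,1,4,5}
depth 3: {2,3}  cumulative {0,1,2,3,4,5}
depth 4: {6}  cumulative {0,1,2,3,4,5,6}
R = {0,1,2,3,4,5,6}
witness 5: a·b

Answer: REACHABLE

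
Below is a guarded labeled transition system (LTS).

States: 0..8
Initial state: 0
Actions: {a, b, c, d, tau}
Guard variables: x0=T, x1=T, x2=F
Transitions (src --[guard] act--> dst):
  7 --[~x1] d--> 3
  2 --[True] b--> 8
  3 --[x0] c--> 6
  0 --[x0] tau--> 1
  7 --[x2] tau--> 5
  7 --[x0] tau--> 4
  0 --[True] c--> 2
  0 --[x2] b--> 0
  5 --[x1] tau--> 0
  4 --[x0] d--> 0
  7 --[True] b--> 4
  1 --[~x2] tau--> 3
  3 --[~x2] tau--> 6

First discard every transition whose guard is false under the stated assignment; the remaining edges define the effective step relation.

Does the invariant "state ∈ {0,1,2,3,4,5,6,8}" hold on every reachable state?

Answer: INVARIANT HOLDS

Analysis:
Safe = {0,1,2,3,4,5,6,8}
Reach set: {0,1,2,3,6,8}
  0: ✓
  1: ✓
  2: ✓
  3: ✓
  6: ✓
  8: ✓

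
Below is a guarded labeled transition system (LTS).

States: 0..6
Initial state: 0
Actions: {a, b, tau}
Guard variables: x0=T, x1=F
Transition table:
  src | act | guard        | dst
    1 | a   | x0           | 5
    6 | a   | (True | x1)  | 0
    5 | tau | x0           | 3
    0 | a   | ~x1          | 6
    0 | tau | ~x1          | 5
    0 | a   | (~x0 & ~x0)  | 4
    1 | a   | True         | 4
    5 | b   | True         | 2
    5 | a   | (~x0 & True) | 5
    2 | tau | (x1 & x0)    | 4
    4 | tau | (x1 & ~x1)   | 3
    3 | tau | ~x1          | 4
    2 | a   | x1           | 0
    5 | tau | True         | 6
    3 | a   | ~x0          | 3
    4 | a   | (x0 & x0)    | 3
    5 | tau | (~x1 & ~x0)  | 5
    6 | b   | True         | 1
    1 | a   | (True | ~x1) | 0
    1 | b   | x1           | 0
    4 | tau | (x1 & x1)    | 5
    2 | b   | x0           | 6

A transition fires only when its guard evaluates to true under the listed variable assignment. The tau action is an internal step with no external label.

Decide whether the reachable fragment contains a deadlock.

Answer: DEADLOCK-FREE

Trace:
Reach set: {0,1,2,3,4,5,6}
  0: a→6  tau→5  [2 out]
  1: a→0  a→4  a→5  [3 out]
  2: b→6  [1 out]
  3: tau→4  [1 out]
  4: a→3  [1 out]
  5: b→2  tau→3  tau→6  [3 out]
  6: a→0  b→1  [2 out]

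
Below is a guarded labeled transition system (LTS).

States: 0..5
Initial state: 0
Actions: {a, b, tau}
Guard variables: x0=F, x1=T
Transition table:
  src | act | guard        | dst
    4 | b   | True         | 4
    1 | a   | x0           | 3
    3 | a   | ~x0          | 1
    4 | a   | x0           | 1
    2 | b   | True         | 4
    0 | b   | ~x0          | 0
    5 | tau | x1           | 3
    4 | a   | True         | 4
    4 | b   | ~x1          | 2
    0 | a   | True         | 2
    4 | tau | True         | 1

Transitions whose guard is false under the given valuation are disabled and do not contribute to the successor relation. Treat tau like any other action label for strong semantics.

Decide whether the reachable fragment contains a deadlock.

Reachable = {0,1,2,4}
  0: a→2  b→0  [2 out]
  1: ∅  [deadlock]
  2: b→4  [1 out]
  4: a→4  b→4  tau→1  [3 out]
Path to 1: a·b·tau

Answer: DEADLOCK at state 1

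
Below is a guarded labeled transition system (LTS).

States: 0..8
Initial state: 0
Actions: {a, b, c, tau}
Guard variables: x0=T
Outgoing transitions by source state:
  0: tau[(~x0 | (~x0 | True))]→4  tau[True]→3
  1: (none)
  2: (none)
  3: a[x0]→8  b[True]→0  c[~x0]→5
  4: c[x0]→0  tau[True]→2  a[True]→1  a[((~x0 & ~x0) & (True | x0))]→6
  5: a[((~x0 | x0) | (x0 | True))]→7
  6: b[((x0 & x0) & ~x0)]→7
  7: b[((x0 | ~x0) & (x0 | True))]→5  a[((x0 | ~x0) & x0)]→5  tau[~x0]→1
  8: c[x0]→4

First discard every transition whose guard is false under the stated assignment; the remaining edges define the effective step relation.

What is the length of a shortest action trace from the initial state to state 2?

Breadth-first toward 2:
  depth 0: {0}
  depth 1: {3,4}
  depth 2: {1,2,8}
depth(2)=2, e.g. tau·tau

Answer: 2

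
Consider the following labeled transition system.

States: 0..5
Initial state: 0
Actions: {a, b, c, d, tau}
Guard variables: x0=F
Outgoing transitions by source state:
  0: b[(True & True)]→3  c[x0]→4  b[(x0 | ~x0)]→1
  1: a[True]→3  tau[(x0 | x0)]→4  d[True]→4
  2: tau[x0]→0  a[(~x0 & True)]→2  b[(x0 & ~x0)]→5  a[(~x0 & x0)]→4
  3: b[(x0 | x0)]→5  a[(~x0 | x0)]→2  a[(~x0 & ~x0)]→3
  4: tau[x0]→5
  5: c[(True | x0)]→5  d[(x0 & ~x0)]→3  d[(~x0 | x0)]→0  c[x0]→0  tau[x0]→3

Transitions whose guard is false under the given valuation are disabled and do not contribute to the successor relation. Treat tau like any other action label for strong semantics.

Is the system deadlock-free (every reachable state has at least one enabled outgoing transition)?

Answer: DEADLOCK at state 4

Trace:
R = {0,1,2,3,4}
  0: b→1  b→3  [2 out]
  1: a→3  d→4  [2 out]
  2: a→2  [1 out]
  3: a→2  a→3  [2 out]
  4: ∅  [deadlock]
witness 4: b·d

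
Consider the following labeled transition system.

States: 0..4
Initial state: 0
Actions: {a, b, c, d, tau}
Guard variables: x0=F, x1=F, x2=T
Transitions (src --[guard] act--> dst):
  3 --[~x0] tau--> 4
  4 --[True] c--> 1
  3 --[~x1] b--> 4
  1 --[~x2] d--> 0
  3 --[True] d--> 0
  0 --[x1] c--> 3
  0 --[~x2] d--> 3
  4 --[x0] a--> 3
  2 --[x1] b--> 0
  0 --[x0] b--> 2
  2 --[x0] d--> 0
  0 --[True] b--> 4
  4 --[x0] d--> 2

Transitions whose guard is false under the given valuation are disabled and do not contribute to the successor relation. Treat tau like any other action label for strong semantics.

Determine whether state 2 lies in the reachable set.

Answer: UNREACHABLE

Working:
After dropping false guards: 5 live edges.
Layer 0: {0}
Layer 1: {4}  total {0,4}
Layer 2: {1}  total {0,1,4}
Reach set: {0,1,4}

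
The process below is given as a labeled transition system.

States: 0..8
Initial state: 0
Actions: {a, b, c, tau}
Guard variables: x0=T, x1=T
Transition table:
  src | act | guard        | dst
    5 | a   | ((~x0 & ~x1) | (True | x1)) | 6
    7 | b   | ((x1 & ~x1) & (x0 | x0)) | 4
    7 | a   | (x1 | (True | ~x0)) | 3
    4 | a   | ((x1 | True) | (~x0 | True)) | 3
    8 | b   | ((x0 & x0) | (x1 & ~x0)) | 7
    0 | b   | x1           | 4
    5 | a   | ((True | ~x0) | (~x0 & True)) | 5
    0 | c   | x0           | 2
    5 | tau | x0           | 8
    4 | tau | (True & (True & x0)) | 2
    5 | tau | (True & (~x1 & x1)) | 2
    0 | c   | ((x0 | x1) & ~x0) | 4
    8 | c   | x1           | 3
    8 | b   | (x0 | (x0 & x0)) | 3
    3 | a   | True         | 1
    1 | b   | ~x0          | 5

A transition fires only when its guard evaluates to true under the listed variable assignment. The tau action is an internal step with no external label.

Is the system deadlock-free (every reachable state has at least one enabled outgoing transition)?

Answer: DEADLOCK at state 1

Analysis:
Reach set: {0,1,2,3,4}
  0: b→4  c→2  [2 exit(s)]
  1: ∅  [STUCK]
  2: ∅  [STUCK]
  3: a→1  [1 exit(s)]
  4: a→3  tau→2  [2 exit(s)]
Path to 1: b·a·a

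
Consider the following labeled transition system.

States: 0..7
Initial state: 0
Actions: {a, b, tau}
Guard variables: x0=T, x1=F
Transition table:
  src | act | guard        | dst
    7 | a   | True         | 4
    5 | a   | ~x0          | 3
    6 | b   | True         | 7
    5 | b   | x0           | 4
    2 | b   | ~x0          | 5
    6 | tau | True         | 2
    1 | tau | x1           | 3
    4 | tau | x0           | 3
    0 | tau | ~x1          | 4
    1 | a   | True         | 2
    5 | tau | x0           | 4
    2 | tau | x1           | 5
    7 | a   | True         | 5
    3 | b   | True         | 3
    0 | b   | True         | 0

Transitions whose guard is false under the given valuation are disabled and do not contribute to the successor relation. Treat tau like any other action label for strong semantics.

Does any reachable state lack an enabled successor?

Reach set: {0,3,4}
  0: b→0  tau→4  [2 exit(s)]
  3: b→3  [1 exit(s)]
  4: tau→3  [1 exit(s)]

Answer: DEADLOCK-FREE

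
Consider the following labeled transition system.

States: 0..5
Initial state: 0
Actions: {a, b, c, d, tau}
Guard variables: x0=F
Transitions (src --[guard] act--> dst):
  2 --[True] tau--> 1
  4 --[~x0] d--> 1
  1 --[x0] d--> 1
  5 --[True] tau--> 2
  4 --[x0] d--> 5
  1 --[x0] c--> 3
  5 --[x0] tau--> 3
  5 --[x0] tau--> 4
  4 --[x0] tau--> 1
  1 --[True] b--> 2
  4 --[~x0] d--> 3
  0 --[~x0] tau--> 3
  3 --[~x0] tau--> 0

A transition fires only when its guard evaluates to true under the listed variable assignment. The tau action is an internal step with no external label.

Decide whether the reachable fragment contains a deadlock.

Reachable = {0,3}
  0: tau→3  [deg 1]
  3: tau→0  [deg 1]

Answer: DEADLOCK-FREE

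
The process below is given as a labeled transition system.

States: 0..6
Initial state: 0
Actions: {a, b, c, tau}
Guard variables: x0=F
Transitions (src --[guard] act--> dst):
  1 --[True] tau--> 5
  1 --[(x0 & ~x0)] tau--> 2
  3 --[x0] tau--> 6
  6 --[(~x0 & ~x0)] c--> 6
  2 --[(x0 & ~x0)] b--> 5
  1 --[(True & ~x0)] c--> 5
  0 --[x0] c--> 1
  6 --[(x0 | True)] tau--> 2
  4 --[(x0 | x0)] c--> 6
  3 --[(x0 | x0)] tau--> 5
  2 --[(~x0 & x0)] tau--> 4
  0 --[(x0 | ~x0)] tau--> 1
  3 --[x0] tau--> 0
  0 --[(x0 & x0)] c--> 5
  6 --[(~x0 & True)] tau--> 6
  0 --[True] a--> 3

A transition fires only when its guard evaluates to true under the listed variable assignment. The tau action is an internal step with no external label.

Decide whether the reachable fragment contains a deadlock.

Answer: DEADLOCK at state 3

Analysis:
Reach set: {0,1,3,5}
  0: a→3  tau→1  [2 exit(s)]
  1: c→5  tau→5  [2 exit(s)]
  3: ∅  [deadlock]
  5: ∅  [deadlock]
Path to 3: a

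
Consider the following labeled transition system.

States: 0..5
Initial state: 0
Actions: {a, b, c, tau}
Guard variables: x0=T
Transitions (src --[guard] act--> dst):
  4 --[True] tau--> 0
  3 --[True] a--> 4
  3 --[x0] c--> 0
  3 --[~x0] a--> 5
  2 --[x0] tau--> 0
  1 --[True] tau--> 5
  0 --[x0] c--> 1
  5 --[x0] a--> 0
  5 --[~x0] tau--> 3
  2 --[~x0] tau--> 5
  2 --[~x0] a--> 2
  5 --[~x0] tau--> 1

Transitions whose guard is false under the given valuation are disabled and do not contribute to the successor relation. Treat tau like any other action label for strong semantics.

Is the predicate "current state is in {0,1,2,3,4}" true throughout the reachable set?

Allowed set {0,1,2,3,4}
Reachable = {0,1,5}
  0: ok
  1: ok
  5: ✗ unsafe
reach 5 via c·tau — violates

Answer: INVARIANT VIOLATED at state 5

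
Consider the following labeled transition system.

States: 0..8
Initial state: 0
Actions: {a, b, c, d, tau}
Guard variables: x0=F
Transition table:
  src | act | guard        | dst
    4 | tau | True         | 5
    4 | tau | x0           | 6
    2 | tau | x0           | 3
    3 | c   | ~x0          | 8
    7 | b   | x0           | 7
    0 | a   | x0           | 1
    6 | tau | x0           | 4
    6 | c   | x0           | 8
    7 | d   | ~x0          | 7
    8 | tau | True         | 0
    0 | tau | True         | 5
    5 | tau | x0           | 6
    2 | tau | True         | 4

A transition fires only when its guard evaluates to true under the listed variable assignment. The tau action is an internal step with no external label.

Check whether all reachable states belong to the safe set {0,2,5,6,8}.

Safe = {0,2,5,6,8}
R = {0,5}
  0: ✓
  5: ✓

Answer: INVARIANT HOLDS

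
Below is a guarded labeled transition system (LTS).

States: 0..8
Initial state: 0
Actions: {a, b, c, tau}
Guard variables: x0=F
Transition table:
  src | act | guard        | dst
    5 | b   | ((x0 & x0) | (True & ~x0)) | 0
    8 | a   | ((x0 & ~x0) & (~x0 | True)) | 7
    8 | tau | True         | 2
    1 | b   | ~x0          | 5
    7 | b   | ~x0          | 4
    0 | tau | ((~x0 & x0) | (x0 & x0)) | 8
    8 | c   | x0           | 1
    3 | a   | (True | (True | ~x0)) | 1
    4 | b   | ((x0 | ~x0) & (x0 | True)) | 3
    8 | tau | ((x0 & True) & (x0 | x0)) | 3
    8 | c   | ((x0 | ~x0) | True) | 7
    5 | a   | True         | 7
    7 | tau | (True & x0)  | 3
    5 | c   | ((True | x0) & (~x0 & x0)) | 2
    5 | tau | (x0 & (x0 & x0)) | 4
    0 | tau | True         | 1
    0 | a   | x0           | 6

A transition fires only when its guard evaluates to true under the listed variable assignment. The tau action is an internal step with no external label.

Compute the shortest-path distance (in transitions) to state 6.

Answer: UNREACHABLE

Working:
BFS to 6:
  depth 0: {0}
  depth 1: {1}
  depth 2: {5}
  depth 3: {7}
  depth 4: {4}
  depth 5: {3}
6 never appears.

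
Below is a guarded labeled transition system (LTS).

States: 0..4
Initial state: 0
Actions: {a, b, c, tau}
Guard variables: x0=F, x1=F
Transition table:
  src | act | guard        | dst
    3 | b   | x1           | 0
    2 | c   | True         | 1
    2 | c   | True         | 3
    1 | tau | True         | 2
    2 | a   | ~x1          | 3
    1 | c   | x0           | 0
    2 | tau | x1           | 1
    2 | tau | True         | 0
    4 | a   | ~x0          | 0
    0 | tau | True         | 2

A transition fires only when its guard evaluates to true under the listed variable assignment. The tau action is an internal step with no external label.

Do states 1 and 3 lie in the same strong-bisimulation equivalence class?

Bisimulation quotient by refinement:
  π0 = {{0,1,2,3,4}}
  π1 = {{0,1},{2},{3},{4}}
stable after 2 split(s): 4 block(s)
class of 1: {0,1}; class of 3: {3}

Answer: NOT BISIMILAR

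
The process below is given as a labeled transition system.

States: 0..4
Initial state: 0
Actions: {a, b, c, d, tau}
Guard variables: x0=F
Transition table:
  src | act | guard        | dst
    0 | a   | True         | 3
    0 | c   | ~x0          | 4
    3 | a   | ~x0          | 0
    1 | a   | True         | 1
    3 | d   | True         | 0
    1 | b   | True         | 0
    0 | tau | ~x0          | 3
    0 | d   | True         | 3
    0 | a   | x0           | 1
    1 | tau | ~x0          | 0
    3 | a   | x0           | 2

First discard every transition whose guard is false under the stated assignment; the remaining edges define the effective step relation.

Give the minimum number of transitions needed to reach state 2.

Layered search for 2:
  Layer 0: {0}
  Layer 1: {3,4}
2 never appears.

Answer: UNREACHABLE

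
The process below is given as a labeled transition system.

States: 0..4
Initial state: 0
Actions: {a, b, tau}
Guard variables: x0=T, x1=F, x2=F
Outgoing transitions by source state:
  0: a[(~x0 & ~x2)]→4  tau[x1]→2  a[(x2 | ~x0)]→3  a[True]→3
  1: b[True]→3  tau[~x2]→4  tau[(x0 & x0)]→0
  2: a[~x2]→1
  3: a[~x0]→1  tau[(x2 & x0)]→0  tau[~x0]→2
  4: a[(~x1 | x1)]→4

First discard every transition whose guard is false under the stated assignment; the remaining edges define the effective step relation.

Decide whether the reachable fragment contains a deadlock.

Answer: DEADLOCK at state 3

Working:
Reach set: {0,3}
  0: a→3  [1 out]
  3: ∅  [no exit]
trace reaching 3: a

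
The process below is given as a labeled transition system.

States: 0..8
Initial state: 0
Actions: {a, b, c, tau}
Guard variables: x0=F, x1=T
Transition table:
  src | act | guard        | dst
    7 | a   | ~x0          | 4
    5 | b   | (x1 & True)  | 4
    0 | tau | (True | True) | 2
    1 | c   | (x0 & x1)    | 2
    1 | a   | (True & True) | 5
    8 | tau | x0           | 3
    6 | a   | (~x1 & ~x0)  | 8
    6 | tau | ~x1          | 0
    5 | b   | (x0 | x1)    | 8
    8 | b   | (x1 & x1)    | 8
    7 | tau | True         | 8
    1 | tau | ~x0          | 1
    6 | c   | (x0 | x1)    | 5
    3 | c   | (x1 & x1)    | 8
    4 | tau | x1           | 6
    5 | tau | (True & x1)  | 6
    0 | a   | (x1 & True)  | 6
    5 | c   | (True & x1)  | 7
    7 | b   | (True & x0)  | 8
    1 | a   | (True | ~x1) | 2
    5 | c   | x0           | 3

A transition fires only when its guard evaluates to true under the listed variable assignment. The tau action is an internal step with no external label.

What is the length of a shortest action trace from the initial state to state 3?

BFS to 3:
  depth 0: {0}
  depth 1: {2,6}
  depth 2: {5}
  depth 3: {4,7,8}
3 never appears.

Answer: UNREACHABLE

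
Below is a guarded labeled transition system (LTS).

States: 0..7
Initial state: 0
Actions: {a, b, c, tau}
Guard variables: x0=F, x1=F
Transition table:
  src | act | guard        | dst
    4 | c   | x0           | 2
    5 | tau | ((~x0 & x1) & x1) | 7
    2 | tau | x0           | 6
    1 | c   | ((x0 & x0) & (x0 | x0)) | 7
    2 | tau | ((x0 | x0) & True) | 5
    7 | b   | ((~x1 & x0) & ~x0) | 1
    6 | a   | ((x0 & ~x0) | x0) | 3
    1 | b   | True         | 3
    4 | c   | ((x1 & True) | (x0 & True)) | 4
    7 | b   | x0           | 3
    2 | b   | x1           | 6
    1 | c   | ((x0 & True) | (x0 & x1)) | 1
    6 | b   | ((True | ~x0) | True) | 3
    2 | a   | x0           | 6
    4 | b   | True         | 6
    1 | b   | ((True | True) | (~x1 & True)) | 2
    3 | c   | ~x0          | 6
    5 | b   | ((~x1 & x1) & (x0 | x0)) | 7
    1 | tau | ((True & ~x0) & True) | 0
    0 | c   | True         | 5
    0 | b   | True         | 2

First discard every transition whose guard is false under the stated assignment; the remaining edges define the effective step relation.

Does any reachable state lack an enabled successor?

R = {0,2,5}
  0: b→2  c→5  [2 exit(s)]
  2: ∅  [STUCK]
  5: ∅  [STUCK]
witness 2: b

Answer: DEADLOCK at state 2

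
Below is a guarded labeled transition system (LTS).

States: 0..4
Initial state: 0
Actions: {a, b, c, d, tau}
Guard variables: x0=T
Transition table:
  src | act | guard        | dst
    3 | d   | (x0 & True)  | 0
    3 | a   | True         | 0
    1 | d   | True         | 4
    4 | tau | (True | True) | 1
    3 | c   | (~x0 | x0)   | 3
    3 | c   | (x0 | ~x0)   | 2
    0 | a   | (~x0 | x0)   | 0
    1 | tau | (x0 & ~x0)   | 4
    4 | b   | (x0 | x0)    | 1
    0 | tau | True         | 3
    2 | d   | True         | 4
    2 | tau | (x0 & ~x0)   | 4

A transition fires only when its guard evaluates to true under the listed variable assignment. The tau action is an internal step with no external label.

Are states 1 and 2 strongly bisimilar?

Refine partition for ~:
  π0 = {{0,1,2,3,4}}
  π1 = {{0},{1,2},{3},{4}}
Fixed point at round 2; 4 class(es).
[1]={1,2}  [2]={1,2}

Answer: BISIMILAR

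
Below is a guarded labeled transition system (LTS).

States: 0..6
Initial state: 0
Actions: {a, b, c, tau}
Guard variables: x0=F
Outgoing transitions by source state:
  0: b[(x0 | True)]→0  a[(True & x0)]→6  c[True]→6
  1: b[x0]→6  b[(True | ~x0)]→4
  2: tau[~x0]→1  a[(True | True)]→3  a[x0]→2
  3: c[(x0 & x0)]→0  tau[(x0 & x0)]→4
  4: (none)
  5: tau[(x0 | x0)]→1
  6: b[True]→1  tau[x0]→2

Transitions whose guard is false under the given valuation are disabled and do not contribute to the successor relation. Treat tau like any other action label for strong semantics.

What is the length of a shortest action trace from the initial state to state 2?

Answer: UNREACHABLE

Trace:
BFS to 2:
  depth 0: {0}
  depth 1: {6}
  depth 2: {1}
  depth 3: {4}
2 never appears.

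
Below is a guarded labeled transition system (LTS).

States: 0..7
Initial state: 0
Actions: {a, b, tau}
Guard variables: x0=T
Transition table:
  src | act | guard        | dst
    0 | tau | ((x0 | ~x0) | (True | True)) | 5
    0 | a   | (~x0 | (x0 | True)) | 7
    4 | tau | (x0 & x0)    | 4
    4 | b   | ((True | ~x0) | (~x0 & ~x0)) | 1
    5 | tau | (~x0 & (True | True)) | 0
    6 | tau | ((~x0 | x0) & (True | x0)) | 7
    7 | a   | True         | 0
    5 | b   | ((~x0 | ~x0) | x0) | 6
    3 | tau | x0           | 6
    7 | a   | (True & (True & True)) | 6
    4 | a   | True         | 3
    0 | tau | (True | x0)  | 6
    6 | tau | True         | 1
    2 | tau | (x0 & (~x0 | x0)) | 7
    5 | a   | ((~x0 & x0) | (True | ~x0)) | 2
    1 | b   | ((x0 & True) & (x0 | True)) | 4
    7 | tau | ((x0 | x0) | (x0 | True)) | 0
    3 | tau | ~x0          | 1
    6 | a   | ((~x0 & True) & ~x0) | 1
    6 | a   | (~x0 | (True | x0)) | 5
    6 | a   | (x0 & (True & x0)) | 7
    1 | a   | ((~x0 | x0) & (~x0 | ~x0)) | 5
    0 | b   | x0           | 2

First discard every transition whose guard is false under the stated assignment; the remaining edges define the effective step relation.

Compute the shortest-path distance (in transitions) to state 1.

BFS to 1:
  L0 = {0}
  L1 = {2,5,6,7}
  L2 = {1}
depth(1)=2, e.g. tau·tau

Answer: 2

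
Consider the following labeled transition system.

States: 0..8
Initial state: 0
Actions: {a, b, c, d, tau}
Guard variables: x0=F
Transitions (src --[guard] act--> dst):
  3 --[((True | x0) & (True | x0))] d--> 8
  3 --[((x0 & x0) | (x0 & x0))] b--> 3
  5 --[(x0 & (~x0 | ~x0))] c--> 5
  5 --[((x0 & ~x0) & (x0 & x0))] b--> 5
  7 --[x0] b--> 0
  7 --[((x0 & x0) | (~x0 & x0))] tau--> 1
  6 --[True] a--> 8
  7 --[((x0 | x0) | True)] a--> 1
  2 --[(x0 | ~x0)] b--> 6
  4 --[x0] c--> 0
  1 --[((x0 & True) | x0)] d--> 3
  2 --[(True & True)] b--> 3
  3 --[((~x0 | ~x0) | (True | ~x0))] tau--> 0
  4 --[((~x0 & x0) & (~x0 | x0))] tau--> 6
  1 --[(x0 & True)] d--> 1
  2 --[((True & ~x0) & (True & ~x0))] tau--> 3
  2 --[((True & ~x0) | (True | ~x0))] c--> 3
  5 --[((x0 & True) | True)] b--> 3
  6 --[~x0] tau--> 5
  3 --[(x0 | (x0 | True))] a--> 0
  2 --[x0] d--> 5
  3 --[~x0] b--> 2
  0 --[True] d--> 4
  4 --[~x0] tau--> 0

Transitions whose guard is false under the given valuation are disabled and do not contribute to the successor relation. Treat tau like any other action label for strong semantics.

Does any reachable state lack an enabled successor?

Answer: DEADLOCK-FREE

Analysis:
Reach set: {0,4}
  0: d→4  [1 exit(s)]
  4: tau→0  [1 exit(s)]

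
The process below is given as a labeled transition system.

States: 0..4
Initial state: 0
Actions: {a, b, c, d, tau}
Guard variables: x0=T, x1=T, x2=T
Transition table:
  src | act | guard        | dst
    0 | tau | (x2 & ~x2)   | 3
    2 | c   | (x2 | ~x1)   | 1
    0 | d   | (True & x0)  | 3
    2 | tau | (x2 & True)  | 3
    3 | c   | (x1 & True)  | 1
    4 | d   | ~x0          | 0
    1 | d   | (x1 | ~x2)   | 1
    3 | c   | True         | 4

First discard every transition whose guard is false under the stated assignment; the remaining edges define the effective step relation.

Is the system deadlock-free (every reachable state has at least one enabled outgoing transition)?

Reachable = {0,1,3,4}
  0: d→3  [deg 1]
  1: d→1  [deg 1]
  3: c→1  c→4  [deg 2]
  4: ∅  [deadlock]
Path to 4: d·c

Answer: DEADLOCK at state 4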